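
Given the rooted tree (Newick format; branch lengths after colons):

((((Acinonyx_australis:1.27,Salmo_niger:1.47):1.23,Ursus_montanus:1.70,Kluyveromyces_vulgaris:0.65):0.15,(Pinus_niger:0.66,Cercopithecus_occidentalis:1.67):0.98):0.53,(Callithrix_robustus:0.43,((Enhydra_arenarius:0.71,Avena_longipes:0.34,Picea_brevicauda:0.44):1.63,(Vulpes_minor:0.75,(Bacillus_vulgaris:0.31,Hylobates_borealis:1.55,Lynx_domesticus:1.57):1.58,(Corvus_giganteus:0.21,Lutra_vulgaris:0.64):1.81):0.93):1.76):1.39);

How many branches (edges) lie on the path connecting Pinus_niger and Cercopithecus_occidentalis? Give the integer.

2

The MRCA of Pinus_niger and Cercopithecus_occidentalis is the node subtending (Pinus_niger,Cercopithecus_occidentalis).
From Pinus_niger up to that node: 1 branch. From Cercopithecus_occidentalis up to the same node: 1 branch. Total: 1 + 1 = 2.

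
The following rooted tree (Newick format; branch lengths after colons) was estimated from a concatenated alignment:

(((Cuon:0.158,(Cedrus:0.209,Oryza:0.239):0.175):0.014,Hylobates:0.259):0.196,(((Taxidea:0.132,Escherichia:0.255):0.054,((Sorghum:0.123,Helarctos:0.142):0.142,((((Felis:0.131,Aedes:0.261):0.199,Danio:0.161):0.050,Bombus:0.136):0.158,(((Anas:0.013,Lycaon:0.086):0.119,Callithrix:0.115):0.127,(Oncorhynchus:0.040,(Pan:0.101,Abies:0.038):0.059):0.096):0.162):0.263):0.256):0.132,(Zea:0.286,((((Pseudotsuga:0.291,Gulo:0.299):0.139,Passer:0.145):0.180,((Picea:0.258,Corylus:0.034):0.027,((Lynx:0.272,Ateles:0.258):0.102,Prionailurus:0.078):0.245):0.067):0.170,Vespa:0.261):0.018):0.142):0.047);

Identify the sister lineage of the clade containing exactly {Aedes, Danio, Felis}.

The clade containing exactly {Aedes, Danio, Felis} attaches to the tree at the node subtending (((Felis,Aedes),Danio),Bombus).
The other lineage descending from that same node — the sister group — is the single tip Bombus.

Bombus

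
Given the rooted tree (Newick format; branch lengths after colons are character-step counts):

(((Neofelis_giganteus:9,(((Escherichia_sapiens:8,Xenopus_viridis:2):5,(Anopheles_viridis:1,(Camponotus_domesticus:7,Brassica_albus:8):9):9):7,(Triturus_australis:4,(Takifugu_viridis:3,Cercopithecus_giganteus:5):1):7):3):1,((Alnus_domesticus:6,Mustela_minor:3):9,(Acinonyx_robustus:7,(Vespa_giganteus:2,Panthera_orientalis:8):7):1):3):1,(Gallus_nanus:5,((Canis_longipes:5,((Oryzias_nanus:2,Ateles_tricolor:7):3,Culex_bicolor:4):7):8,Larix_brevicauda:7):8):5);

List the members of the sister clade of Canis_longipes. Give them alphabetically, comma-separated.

Ateles_tricolor, Culex_bicolor, Oryzias_nanus

Canis_longipes attaches to the tree at the node subtending (Canis_longipes,((Oryzias_nanus,Ateles_tricolor),Culex_bicolor)).
The other lineage descending from that same node — the sister group — is ((Oryzias_nanus,Ateles_tricolor),Culex_bicolor); its 3 tips in alphabetical order are the answer.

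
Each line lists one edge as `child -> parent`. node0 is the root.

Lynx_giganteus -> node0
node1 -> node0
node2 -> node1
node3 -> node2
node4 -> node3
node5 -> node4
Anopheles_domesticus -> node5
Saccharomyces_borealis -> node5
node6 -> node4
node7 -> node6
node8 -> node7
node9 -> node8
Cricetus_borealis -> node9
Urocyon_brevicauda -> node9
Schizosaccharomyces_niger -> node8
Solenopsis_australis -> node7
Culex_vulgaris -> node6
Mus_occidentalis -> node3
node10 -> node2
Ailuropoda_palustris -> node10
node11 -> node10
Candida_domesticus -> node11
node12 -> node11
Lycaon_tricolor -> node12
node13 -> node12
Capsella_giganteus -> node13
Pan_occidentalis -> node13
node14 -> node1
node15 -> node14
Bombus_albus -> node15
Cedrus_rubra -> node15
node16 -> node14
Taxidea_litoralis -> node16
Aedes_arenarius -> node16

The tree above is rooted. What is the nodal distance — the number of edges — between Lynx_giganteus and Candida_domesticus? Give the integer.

6

The MRCA of Lynx_giganteus and Candida_domesticus is the root of the tree.
From Lynx_giganteus up to that node: 1 branch. From Candida_domesticus up to the same node: 5 branches. Total: 1 + 5 = 6.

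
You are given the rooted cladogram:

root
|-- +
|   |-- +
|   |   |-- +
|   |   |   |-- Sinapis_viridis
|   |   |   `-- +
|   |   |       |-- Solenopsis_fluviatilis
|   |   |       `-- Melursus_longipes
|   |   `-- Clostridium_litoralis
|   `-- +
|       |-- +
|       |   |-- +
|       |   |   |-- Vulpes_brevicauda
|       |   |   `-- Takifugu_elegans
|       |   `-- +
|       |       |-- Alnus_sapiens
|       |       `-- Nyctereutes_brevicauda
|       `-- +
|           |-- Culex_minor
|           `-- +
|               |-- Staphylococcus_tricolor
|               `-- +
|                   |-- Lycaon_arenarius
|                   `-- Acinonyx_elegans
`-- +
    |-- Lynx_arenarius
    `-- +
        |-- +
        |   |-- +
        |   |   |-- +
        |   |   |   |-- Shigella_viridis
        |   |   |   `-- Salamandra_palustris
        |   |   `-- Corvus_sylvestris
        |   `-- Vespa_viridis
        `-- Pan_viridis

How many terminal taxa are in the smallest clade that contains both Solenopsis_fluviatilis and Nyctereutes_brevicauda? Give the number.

The MRCA of Solenopsis_fluviatilis and Nyctereutes_brevicauda is the node subtending (((Sinapis_viridis,(Solenopsis_fluviatilis,Melursus_longipes)),Clostridium_litoralis),(((Vulpes_brevicauda,Takifugu_elegans),(Alnus_sapiens,Nyctereutes_brevicauda)),(Culex_minor,(Staphylococcus_tricolor,(Lycaon_arenarius,Acinonyx_elegans))))).
That clade contains 12 terminal taxa: Acinonyx_elegans, Alnus_sapiens, Clostridium_litoralis, Culex_minor, Lycaon_arenarius, Melursus_longipes, Nyctereutes_brevicauda, Sinapis_viridis, Solenopsis_fluviatilis, Staphylococcus_tricolor, Takifugu_elegans, Vulpes_brevicauda.

12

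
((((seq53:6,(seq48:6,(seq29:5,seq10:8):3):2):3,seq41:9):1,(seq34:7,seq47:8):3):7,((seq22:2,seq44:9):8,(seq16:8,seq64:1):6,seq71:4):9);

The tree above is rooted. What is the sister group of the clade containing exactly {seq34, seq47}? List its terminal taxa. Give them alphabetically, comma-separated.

The clade containing exactly {seq34, seq47} attaches to the tree at the node subtending (((seq53,(seq48,(seq29,seq10))),seq41),(seq34,seq47)).
The other lineage descending from that same node — the sister group — is ((seq53,(seq48,(seq29,seq10))),seq41); its 5 tips in alphabetical order are the answer.

seq10, seq29, seq41, seq48, seq53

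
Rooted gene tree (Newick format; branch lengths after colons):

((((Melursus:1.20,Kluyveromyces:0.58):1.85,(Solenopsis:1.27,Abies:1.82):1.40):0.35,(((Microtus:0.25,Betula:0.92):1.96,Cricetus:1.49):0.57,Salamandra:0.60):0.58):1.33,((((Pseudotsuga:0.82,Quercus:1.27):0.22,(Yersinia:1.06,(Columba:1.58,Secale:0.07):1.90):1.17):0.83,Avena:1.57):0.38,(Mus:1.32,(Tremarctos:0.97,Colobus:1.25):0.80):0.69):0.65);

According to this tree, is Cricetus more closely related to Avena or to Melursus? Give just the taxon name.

Melursus

The MRCA of Cricetus and Melursus subtends (((Melursus,Kluyveromyces),(Solenopsis,Abies)),(((Microtus,Betula),Cricetus),Salamandra)) (8 taxa).
The MRCA of Cricetus and Avena is the root, subtending the entire tree (17 taxa).
The first is nested inside the second, so Cricetus shares a more recent common ancestor with Melursus.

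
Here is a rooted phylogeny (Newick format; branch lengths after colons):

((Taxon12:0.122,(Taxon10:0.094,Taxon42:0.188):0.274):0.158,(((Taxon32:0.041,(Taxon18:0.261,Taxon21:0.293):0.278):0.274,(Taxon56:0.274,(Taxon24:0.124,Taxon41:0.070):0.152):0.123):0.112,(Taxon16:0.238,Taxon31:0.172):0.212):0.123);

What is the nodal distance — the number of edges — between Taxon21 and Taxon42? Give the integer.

The MRCA of Taxon21 and Taxon42 is the root of the tree.
From Taxon21 up to that node: 5 branches. From Taxon42 up to the same node: 3 branches. Total: 5 + 3 = 8.

8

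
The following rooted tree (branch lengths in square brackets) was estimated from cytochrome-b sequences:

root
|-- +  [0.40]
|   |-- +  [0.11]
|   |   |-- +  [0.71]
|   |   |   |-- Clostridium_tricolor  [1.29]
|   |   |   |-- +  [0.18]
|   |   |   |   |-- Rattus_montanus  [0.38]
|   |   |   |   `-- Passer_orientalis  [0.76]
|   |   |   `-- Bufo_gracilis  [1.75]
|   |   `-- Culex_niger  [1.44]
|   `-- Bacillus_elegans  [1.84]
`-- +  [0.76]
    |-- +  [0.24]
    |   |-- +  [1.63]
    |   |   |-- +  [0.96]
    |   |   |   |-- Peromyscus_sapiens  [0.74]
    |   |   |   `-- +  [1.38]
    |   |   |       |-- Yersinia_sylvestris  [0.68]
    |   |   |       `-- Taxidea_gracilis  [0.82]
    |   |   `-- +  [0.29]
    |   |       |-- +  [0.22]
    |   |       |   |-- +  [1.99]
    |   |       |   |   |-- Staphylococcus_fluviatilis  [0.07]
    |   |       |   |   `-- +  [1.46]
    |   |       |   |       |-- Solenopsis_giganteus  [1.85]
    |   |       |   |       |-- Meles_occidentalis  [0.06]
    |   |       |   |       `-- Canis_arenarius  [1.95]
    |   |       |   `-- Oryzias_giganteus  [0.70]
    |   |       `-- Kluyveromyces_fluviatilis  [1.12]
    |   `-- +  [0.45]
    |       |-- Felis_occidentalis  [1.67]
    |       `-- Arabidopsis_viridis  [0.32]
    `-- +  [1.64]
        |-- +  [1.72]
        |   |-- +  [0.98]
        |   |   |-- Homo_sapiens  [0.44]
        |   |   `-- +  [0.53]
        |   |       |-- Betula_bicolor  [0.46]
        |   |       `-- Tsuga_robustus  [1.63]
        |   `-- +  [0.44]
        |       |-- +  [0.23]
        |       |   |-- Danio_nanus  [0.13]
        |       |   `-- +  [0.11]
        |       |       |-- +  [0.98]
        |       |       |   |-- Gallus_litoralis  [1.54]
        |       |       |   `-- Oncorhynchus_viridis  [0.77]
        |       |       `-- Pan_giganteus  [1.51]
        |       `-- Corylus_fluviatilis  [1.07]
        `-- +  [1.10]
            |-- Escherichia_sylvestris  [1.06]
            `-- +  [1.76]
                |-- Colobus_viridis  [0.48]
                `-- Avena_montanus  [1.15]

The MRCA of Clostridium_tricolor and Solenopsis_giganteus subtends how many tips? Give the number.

The MRCA of Clostridium_tricolor and Solenopsis_giganteus is the root, so the clade is the entire tree.
That clade contains 28 terminal taxa: Arabidopsis_viridis, Avena_montanus, Bacillus_elegans, Betula_bicolor, Bufo_gracilis, Canis_arenarius, Clostridium_tricolor, Colobus_viridis, Corylus_fluviatilis, Culex_niger, Danio_nanus, Escherichia_sylvestris, Felis_occidentalis, Gallus_litoralis, Homo_sapiens, Kluyveromyces_fluviatilis, Meles_occidentalis, Oncorhynchus_viridis, Oryzias_giganteus, Pan_giganteus, Passer_orientalis, Peromyscus_sapiens, Rattus_montanus, Solenopsis_giganteus, Staphylococcus_fluviatilis, Taxidea_gracilis, Tsuga_robustus, Yersinia_sylvestris.

28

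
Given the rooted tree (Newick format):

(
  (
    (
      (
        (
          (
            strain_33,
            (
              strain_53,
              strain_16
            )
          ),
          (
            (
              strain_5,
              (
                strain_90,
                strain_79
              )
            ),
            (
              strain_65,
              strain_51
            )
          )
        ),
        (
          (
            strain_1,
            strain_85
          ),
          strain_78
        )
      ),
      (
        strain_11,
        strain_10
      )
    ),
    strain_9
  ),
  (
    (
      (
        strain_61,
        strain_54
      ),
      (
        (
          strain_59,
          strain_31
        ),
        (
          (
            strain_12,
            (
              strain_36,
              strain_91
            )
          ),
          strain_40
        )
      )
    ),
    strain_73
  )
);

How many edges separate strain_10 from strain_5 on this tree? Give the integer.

7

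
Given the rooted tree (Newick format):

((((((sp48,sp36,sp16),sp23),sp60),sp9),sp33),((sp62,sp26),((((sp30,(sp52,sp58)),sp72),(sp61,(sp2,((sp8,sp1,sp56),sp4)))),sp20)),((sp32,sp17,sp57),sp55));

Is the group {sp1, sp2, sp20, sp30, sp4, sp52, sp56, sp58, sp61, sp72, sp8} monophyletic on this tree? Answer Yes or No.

The most recent common ancestor of these taxa subtends ((((sp30,(sp52,sp58)),sp72),(sp61,(sp2,((sp8,sp1,sp56),sp4)))),sp20).
That clade has exactly 11 tips — every listed taxon and nothing else — so the group is monophyletic.

Yes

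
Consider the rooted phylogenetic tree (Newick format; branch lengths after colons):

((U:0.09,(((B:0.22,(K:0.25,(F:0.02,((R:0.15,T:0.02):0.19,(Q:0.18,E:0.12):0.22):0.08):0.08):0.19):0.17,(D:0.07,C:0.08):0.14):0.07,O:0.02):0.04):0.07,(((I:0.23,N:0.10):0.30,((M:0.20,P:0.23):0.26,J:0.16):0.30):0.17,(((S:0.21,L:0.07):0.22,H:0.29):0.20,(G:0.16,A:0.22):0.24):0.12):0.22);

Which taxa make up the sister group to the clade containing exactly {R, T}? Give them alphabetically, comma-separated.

The clade containing exactly {R, T} attaches to the tree at the node subtending ((R,T),(Q,E)).
The other lineage descending from that same node — the sister group — is (Q,E); its 2 tips in alphabetical order are the answer.

E, Q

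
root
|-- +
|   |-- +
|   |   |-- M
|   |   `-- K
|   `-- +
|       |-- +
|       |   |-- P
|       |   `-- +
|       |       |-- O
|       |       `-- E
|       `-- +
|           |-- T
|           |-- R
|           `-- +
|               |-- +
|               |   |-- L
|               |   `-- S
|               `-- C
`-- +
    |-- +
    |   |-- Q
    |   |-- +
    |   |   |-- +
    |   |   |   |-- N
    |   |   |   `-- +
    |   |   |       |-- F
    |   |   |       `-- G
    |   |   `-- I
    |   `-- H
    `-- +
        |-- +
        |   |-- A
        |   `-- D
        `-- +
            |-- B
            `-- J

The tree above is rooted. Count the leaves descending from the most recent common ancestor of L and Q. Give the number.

The MRCA of L and Q is the root, so the clade is the entire tree.
That clade contains 20 terminal taxa: A, B, C, D, E, F, G, H, I, J, K, L, M, N, O, P, Q, R, S, T.

20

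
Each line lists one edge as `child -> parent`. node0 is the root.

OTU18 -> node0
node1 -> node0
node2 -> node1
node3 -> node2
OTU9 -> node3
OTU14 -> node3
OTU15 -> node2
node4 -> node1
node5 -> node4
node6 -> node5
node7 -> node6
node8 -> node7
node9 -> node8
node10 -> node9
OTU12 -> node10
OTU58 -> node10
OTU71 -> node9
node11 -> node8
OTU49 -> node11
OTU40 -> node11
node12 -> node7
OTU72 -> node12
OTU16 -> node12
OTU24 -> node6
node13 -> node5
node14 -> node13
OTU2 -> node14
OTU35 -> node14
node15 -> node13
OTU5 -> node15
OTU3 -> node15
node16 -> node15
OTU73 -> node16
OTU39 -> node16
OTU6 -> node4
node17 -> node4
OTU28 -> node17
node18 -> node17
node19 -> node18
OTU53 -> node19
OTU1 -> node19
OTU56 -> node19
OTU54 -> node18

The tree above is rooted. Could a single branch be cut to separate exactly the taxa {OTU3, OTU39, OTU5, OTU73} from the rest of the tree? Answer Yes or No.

Yes

The most recent common ancestor of these taxa subtends (OTU5,OTU3,(OTU73,OTU39)).
That clade has exactly 4 tips — every listed taxon and nothing else — so the group is monophyletic.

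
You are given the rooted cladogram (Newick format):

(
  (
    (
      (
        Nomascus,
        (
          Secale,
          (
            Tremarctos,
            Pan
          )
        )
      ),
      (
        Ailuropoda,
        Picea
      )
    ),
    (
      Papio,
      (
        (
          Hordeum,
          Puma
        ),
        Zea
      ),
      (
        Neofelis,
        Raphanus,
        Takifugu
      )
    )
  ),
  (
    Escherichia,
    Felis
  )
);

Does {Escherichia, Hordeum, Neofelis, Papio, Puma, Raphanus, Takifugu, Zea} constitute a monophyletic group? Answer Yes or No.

No

The MRCA of the listed taxa is the root, so the smallest clade containing them is the whole tree.
That clade also contains Ailuropoda, Felis, Nomascus, Pan, Picea, Secale, Tremarctos, which are not in the proposed group, so the group is not monophyletic.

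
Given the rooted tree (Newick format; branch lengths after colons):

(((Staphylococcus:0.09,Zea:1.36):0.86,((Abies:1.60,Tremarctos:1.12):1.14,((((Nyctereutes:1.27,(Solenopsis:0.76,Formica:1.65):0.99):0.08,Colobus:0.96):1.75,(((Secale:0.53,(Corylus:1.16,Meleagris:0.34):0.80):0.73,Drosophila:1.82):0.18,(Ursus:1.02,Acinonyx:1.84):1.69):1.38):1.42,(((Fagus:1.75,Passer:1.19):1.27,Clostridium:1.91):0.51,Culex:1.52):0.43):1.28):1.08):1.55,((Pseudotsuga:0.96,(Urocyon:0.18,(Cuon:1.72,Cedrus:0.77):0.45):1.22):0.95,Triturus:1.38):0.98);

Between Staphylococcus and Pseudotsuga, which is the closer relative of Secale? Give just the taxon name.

Staphylococcus

The MRCA of Secale and Staphylococcus subtends ((Staphylococcus,Zea),((Abies,Tremarctos),((((Nyctereutes,(Solenopsis,Formica)),Colobus),(((Secale,(Corylus,Meleagris)),Drosophila),(Ursus,Acinonyx))),(((Fagus,Passer),Clostridium),Culex)))) (18 taxa).
The MRCA of Secale and Pseudotsuga is the root, subtending the entire tree (23 taxa).
The first is nested inside the second, so Secale shares a more recent common ancestor with Staphylococcus.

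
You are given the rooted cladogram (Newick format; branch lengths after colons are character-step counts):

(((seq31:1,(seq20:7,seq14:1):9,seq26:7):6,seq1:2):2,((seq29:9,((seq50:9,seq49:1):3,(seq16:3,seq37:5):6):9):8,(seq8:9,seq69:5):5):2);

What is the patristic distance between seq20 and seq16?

52

The path runs seq20 → … → MRCA → … → seq16; the MRCA is the root of the tree.
Branch lengths along that path: 7 + 9 + 6 + 2 + 2 + 8 + 9 + 6 + 3 = 52.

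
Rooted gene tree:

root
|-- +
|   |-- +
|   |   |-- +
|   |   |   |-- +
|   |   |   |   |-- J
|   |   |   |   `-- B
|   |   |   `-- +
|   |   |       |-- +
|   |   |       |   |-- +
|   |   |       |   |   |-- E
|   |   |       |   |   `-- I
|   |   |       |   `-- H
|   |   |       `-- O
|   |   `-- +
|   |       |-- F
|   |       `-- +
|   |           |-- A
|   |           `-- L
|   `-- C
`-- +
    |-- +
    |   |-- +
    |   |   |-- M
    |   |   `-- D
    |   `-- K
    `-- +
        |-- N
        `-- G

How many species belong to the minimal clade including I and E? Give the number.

The MRCA of I and E is the node subtending (E,I).
That clade contains 2 terminal taxa: E, I.

2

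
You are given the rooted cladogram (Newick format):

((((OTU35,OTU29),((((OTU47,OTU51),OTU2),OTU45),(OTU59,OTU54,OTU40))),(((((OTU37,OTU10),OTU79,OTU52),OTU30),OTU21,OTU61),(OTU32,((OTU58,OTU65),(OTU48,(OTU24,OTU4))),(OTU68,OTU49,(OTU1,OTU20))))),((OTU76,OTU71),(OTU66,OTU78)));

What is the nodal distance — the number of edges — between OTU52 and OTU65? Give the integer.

The MRCA of OTU52 and OTU65 is the node subtending (((((OTU37,OTU10),OTU79,OTU52),OTU30),OTU21,OTU61),(OTU32,((OTU58,OTU65),(OTU48,(OTU24,OTU4))),(OTU68,OTU49,(OTU1,OTU20)))).
From OTU52 up to that node: 4 branches. From OTU65 up to the same node: 4 branches. Total: 4 + 4 = 8.

8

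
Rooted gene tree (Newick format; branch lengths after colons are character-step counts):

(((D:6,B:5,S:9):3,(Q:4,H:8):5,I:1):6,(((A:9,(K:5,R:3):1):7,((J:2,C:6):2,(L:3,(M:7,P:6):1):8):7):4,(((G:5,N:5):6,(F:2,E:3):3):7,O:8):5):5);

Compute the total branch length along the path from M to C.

The path runs M → … → MRCA → … → C; the MRCA is the node subtending ((J,C),(L,(M,P))).
Branch lengths along that path: 7 + 1 + 8 + 2 + 6 = 24.

24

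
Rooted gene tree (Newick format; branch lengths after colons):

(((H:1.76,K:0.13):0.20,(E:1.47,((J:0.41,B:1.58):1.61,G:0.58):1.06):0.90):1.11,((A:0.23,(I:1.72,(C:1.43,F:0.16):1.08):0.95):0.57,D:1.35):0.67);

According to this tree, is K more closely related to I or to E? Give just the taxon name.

E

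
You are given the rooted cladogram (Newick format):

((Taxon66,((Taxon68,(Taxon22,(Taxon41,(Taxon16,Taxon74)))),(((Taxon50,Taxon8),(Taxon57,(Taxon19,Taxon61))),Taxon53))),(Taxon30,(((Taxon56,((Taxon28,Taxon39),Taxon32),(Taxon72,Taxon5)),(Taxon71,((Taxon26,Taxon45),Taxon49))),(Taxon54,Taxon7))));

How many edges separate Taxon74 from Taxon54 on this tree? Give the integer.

The MRCA of Taxon74 and Taxon54 is the root of the tree.
From Taxon74 up to that node: 7 branches. From Taxon54 up to the same node: 4 branches. Total: 7 + 4 = 11.

11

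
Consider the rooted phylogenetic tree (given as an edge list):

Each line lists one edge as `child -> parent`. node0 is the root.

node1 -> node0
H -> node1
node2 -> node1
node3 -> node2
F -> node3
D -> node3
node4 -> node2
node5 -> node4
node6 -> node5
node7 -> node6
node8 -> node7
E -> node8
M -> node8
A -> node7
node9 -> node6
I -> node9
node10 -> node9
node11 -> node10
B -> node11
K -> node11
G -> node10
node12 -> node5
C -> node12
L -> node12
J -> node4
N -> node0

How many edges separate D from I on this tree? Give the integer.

The MRCA of D and I is the node subtending ((F,D),(((((E,M),A),(I,((B,K),G))),(C,L)),J)).
From D up to that node: 2 branches. From I up to the same node: 5 branches. Total: 2 + 5 = 7.

7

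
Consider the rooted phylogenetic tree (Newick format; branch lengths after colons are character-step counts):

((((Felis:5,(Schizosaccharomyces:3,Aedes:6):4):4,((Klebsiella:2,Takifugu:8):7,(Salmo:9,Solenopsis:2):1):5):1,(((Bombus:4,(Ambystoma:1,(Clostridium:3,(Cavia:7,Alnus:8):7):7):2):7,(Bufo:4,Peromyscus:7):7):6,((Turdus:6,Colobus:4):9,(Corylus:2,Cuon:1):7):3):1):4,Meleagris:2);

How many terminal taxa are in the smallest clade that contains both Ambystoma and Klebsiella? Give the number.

18

The MRCA of Ambystoma and Klebsiella is the node subtending (((Felis,(Schizosaccharomyces,Aedes)),((Klebsiella,Takifugu),(Salmo,Solenopsis))),(((Bombus,(Ambystoma,(Clostridium,(Cavia,Alnus)))),(Bufo,Peromyscus)),((Turdus,Colobus),(Corylus,Cuon)))).
That clade contains 18 terminal taxa: Aedes, Alnus, Ambystoma, Bombus, Bufo, Cavia, Clostridium, Colobus, Corylus, Cuon, Felis, Klebsiella, Peromyscus, Salmo, Schizosaccharomyces, Solenopsis, Takifugu, Turdus.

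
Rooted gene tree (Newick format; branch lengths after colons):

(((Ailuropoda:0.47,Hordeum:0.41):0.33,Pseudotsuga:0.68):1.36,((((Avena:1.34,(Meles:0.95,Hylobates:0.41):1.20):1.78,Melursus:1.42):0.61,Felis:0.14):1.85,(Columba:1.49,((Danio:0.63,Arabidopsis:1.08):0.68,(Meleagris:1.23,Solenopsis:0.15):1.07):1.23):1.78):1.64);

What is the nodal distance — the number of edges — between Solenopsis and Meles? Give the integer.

The MRCA of Solenopsis and Meles is the node subtending ((((Avena,(Meles,Hylobates)),Melursus),Felis),(Columba,((Danio,Arabidopsis),(Meleagris,Solenopsis)))).
From Solenopsis up to that node: 4 branches. From Meles up to the same node: 5 branches. Total: 4 + 5 = 9.

9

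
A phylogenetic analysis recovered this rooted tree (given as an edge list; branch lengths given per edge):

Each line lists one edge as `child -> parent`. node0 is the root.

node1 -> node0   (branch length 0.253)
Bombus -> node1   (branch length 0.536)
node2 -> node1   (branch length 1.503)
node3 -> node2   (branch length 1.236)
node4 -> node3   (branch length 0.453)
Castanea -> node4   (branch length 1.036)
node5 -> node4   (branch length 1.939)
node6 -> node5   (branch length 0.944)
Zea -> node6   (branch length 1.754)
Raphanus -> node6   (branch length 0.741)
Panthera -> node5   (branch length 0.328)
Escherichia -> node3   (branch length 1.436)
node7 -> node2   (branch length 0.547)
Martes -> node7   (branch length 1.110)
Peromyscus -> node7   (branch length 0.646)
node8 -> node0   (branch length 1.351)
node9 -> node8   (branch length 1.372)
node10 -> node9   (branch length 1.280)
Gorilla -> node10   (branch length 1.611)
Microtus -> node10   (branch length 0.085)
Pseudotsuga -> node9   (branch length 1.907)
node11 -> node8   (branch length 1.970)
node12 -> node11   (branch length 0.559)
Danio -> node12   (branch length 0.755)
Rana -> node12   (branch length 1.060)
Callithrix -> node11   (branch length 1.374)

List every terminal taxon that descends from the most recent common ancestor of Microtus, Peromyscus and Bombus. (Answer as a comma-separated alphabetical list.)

Bombus, Callithrix, Castanea, Danio, Escherichia, Gorilla, Martes, Microtus, Panthera, Peromyscus, Pseudotsuga, Rana, Raphanus, Zea

Tracing Microtus: it sits inside (Gorilla,Microtus).
Tracing Peromyscus: it sits inside (Martes,Peromyscus).
Tracing Bombus: it sits inside (Bombus,(((Castanea,((Zea,Raphanus),Panthera)),Escherichia),(Martes,Peromyscus))).
The smallest clade enclosing all 3 is the whole tree (their MRCA is the root), so the answer is all 14 tips in alphabetical order.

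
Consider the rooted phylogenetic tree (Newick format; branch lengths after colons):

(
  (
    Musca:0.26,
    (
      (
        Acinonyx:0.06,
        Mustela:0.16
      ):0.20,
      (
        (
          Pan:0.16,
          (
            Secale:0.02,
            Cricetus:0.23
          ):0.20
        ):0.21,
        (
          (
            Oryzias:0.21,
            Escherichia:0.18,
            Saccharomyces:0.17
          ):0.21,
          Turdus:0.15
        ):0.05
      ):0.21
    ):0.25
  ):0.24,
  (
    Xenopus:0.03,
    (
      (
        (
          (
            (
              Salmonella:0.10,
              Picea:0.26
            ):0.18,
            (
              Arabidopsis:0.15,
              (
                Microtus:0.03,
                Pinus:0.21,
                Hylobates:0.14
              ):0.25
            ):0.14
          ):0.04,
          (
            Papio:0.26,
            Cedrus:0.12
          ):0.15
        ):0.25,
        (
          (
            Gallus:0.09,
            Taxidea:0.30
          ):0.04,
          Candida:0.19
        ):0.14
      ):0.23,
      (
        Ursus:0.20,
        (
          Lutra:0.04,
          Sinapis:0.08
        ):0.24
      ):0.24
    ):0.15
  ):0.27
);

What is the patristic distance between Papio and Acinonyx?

The path runs Papio → … → MRCA → … → Acinonyx; the MRCA is the root of the tree.
Branch lengths along that path: 0.26 + 0.15 + 0.25 + 0.23 + 0.15 + 0.27 + 0.24 + 0.25 + 0.20 + 0.06 = 2.06.

2.06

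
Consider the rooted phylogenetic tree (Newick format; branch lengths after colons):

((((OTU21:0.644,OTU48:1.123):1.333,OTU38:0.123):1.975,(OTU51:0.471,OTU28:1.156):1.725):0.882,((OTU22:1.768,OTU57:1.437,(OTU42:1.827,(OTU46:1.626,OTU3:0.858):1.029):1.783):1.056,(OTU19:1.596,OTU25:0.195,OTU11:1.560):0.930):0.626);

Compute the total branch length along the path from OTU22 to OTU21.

The path runs OTU22 → … → MRCA → … → OTU21; the MRCA is the root of the tree.
Branch lengths along that path: 1.768 + 1.056 + 0.626 + 0.882 + 1.975 + 1.333 + 0.644 = 8.284.

8.284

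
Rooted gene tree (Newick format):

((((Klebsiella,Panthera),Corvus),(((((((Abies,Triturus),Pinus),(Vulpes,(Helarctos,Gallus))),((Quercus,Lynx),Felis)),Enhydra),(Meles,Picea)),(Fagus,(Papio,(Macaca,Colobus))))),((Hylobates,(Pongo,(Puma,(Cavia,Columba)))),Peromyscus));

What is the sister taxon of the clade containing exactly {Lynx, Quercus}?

Felis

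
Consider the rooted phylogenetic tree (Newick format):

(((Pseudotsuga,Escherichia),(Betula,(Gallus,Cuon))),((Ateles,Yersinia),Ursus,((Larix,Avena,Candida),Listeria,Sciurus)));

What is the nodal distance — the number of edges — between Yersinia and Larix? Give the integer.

5

The MRCA of Yersinia and Larix is the node subtending ((Ateles,Yersinia),Ursus,((Larix,Avena,Candida),Listeria,Sciurus)).
From Yersinia up to that node: 2 branches. From Larix up to the same node: 3 branches. Total: 2 + 3 = 5.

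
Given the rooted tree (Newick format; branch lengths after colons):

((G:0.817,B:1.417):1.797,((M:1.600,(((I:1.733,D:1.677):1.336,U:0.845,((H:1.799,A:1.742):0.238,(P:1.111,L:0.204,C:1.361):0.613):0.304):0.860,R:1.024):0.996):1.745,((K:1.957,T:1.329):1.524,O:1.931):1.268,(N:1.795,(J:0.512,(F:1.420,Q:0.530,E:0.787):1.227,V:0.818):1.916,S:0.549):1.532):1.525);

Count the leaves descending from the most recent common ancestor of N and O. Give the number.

20

The MRCA of N and O is the node subtending ((M,(((I,D),U,((H,A),(P,L,C))),R)),((K,T),O),(N,(J,(F,Q,E),V),S)).
That clade contains 20 terminal taxa: A, C, D, E, F, H, I, J, K, L, M, N, O, P, Q, R, S, T, U, V.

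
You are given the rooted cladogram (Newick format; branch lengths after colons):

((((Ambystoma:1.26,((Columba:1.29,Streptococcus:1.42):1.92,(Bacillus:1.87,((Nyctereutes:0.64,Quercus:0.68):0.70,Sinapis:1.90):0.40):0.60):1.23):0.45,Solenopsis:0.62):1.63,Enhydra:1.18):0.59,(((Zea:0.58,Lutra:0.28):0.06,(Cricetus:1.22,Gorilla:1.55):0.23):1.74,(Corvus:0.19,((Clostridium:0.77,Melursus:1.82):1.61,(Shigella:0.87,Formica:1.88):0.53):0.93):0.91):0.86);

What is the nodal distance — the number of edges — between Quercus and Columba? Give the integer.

6

The MRCA of Quercus and Columba is the node subtending ((Columba,Streptococcus),(Bacillus,((Nyctereutes,Quercus),Sinapis))).
From Quercus up to that node: 4 branches. From Columba up to the same node: 2 branches. Total: 4 + 2 = 6.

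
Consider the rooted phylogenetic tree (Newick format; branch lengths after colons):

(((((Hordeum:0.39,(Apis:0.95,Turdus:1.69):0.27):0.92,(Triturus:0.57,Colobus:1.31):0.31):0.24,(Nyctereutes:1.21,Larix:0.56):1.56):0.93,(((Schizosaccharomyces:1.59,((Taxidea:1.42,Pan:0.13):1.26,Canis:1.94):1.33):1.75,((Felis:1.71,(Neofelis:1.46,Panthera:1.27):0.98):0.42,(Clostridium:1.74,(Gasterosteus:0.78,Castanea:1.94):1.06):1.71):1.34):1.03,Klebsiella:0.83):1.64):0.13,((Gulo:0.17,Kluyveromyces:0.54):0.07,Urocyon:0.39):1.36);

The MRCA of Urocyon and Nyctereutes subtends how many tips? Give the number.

21

The MRCA of Urocyon and Nyctereutes is the root, so the clade is the entire tree.
That clade contains 21 terminal taxa: Apis, Canis, Castanea, Clostridium, Colobus, Felis, Gasterosteus, Gulo, Hordeum, Klebsiella, Kluyveromyces, Larix, Neofelis, Nyctereutes, Pan, Panthera, Schizosaccharomyces, Taxidea, Triturus, Turdus, Urocyon.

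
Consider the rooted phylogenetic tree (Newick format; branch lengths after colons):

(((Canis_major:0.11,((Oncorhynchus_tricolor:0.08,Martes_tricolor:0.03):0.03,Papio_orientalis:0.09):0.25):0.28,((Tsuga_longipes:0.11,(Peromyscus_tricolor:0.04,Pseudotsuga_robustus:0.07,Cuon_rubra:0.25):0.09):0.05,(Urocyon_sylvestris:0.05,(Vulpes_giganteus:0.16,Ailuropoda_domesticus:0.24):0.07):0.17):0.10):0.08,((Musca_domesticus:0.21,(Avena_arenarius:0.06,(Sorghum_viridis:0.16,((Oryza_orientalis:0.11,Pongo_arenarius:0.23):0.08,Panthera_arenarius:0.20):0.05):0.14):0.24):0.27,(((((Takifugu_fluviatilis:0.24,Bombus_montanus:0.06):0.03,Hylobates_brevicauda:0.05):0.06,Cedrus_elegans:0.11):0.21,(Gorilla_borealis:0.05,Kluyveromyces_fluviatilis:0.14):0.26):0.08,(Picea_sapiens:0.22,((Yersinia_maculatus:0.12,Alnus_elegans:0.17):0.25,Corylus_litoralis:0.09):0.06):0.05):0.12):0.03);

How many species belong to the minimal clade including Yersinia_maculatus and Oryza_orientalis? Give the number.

16

The MRCA of Yersinia_maculatus and Oryza_orientalis is the node subtending ((Musca_domesticus,(Avena_arenarius,(Sorghum_viridis,((Oryza_orientalis,Pongo_arenarius),Panthera_arenarius)))),(((((Takifugu_fluviatilis,Bombus_montanus),Hylobates_brevicauda),Cedrus_elegans),(Gorilla_borealis,Kluyveromyces_fluviatilis)),(Picea_sapiens,((Yersinia_maculatus,Alnus_elegans),Corylus_litoralis)))).
That clade contains 16 terminal taxa: Alnus_elegans, Avena_arenarius, Bombus_montanus, Cedrus_elegans, Corylus_litoralis, Gorilla_borealis, Hylobates_brevicauda, Kluyveromyces_fluviatilis, Musca_domesticus, Oryza_orientalis, Panthera_arenarius, Picea_sapiens, Pongo_arenarius, Sorghum_viridis, Takifugu_fluviatilis, Yersinia_maculatus.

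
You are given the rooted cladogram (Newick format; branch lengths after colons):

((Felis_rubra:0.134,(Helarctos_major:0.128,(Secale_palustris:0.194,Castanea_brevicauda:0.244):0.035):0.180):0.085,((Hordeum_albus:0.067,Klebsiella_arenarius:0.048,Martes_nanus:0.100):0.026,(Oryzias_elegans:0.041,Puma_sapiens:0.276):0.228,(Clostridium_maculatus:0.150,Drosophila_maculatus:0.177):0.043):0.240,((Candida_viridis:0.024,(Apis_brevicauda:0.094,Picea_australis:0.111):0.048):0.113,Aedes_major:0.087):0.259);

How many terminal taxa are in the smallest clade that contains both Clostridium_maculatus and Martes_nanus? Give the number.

7

The MRCA of Clostridium_maculatus and Martes_nanus is the node subtending ((Hordeum_albus,Klebsiella_arenarius,Martes_nanus),(Oryzias_elegans,Puma_sapiens),(Clostridium_maculatus,Drosophila_maculatus)).
That clade contains 7 terminal taxa: Clostridium_maculatus, Drosophila_maculatus, Hordeum_albus, Klebsiella_arenarius, Martes_nanus, Oryzias_elegans, Puma_sapiens.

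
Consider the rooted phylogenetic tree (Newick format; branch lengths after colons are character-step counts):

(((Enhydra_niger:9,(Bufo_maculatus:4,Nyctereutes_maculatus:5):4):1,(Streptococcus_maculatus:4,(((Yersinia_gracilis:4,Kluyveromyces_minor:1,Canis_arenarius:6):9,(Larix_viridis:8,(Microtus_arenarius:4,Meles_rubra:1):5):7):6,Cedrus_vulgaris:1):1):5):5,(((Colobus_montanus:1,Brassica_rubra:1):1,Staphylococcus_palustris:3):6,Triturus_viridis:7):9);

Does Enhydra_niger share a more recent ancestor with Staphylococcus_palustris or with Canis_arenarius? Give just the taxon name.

The MRCA of Enhydra_niger and Canis_arenarius subtends ((Enhydra_niger,(Bufo_maculatus,Nyctereutes_maculatus)),(Streptococcus_maculatus,(((Yersinia_gracilis,Kluyveromyces_minor,Canis_arenarius),(Larix_viridis,(Microtus_arenarius,Meles_rubra))),Cedrus_vulgaris))) (11 taxa).
The MRCA of Enhydra_niger and Staphylococcus_palustris is the root, subtending the entire tree (15 taxa).
The first is nested inside the second, so Enhydra_niger shares a more recent common ancestor with Canis_arenarius.

Canis_arenarius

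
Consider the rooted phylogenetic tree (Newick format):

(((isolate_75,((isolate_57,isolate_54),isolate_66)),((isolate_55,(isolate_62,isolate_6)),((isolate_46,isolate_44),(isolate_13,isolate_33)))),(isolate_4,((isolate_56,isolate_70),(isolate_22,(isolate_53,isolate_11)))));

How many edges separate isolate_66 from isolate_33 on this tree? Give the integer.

7

The MRCA of isolate_66 and isolate_33 is the node subtending ((isolate_75,((isolate_57,isolate_54),isolate_66)),((isolate_55,(isolate_62,isolate_6)),((isolate_46,isolate_44),(isolate_13,isolate_33)))).
From isolate_66 up to that node: 3 branches. From isolate_33 up to the same node: 4 branches. Total: 3 + 4 = 7.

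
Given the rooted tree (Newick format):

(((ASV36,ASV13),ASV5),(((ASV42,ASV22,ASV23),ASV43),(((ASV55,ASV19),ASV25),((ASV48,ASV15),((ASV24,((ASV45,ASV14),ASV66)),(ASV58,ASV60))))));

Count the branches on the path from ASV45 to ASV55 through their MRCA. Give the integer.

The MRCA of ASV45 and ASV55 is the node subtending (((ASV55,ASV19),ASV25),((ASV48,ASV15),((ASV24,((ASV45,ASV14),ASV66)),(ASV58,ASV60)))).
From ASV45 up to that node: 6 branches. From ASV55 up to the same node: 3 branches. Total: 6 + 3 = 9.

9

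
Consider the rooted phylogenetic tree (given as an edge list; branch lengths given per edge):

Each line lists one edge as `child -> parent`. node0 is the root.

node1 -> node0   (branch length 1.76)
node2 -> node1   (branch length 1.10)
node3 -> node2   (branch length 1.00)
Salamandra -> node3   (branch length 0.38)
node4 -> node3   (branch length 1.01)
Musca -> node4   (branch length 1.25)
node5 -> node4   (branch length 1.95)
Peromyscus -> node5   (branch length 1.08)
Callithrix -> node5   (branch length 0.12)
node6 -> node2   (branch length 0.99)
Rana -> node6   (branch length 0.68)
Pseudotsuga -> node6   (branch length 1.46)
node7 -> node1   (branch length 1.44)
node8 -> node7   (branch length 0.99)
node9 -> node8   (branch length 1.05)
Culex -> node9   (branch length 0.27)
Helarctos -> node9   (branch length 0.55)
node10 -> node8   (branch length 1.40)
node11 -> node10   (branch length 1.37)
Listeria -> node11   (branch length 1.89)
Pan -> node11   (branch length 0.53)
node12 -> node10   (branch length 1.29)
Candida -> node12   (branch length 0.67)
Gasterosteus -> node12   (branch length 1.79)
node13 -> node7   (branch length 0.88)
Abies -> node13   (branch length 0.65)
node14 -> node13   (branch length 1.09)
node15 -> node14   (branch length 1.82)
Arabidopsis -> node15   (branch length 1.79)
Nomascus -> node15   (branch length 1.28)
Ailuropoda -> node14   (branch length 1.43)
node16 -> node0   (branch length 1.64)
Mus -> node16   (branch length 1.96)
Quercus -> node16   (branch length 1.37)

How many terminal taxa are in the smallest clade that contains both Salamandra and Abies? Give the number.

16

The MRCA of Salamandra and Abies is the node subtending (((Salamandra,(Musca,(Peromyscus,Callithrix))),(Rana,Pseudotsuga)),(((Culex,Helarctos),((Listeria,Pan),(Candida,Gasterosteus))),(Abies,((Arabidopsis,Nomascus),Ailuropoda)))).
That clade contains 16 terminal taxa: Abies, Ailuropoda, Arabidopsis, Callithrix, Candida, Culex, Gasterosteus, Helarctos, Listeria, Musca, Nomascus, Pan, Peromyscus, Pseudotsuga, Rana, Salamandra.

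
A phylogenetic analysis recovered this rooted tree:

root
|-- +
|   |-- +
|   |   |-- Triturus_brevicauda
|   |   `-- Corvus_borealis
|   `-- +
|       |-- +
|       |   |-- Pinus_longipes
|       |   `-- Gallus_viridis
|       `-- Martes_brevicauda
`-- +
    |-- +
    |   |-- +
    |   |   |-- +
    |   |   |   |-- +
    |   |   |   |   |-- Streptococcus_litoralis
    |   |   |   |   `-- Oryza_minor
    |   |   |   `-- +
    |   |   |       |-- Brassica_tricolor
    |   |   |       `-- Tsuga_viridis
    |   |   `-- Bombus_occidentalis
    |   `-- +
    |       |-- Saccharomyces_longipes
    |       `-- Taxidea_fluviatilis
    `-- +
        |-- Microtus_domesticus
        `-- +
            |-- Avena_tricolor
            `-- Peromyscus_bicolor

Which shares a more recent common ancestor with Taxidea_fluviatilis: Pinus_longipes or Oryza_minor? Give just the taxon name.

Oryza_minor

The MRCA of Taxidea_fluviatilis and Oryza_minor subtends ((((Streptococcus_litoralis,Oryza_minor),(Brassica_tricolor,Tsuga_viridis)),Bombus_occidentalis),(Saccharomyces_longipes,Taxidea_fluviatilis)) (7 taxa).
The MRCA of Taxidea_fluviatilis and Pinus_longipes is the root, subtending the entire tree (15 taxa).
The first is nested inside the second, so Taxidea_fluviatilis shares a more recent common ancestor with Oryza_minor.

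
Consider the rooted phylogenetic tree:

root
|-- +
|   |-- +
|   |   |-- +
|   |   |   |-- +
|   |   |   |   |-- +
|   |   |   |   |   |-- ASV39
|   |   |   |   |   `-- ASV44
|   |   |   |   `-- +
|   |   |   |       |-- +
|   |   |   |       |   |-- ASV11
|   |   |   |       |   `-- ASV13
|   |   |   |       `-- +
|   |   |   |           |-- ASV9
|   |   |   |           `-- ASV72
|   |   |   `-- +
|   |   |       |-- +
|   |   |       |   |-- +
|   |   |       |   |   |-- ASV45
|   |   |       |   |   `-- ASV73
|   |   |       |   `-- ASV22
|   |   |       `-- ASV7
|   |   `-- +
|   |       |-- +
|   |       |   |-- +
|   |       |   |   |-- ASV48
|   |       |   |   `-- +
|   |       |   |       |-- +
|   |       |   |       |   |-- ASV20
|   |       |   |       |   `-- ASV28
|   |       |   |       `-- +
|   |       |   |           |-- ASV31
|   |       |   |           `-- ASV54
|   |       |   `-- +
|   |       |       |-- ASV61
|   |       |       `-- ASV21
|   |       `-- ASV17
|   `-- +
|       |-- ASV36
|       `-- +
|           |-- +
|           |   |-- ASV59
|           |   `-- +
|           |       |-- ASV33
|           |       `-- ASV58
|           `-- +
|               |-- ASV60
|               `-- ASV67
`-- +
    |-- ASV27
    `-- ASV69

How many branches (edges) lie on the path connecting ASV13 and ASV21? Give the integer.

The MRCA of ASV13 and ASV21 is the node subtending ((((ASV39,ASV44),((ASV11,ASV13),(ASV9,ASV72))),(((ASV45,ASV73),ASV22),ASV7)),(((ASV48,((ASV20,ASV28),(ASV31,ASV54))),(ASV61,ASV21)),ASV17)).
From ASV13 up to that node: 5 branches. From ASV21 up to the same node: 4 branches. Total: 5 + 4 = 9.

9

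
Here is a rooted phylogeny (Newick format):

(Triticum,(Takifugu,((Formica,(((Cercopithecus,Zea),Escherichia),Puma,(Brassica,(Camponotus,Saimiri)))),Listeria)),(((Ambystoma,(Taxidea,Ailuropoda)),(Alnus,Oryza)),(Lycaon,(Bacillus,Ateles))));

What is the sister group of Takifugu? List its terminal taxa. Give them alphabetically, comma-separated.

Brassica, Camponotus, Cercopithecus, Escherichia, Formica, Listeria, Puma, Saimiri, Zea

Takifugu attaches to the tree at the node subtending (Takifugu,((Formica,(((Cercopithecus,Zea),Escherichia),Puma,(Brassica,(Camponotus,Saimiri)))),Listeria)).
The other lineage descending from that same node — the sister group — is ((Formica,(((Cercopithecus,Zea),Escherichia),Puma,(Brassica,(Camponotus,Saimiri)))),Listeria); its 9 tips in alphabetical order are the answer.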